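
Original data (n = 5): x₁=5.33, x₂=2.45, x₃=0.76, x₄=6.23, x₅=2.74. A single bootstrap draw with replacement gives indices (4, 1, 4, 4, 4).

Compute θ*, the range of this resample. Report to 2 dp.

θ* = 0.90

Resample values: 6.23, 5.33, 6.23, 6.23, 6.23.
Range = 6.23 − 5.33 = 0.90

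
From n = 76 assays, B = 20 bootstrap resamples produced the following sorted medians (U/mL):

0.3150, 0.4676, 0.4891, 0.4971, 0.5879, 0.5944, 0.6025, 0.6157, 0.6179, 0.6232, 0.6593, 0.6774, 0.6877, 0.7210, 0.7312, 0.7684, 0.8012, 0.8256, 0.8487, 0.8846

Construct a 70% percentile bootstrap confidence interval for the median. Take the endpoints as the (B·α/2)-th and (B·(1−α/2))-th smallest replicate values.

(0.4891, 0.8012)

α = 0.30; lower rank = 20 × 0.150 = 3; upper rank = 20 × 0.850 = 17.
The 3rd smallest replicate is 0.4891; the 17th is 0.8012.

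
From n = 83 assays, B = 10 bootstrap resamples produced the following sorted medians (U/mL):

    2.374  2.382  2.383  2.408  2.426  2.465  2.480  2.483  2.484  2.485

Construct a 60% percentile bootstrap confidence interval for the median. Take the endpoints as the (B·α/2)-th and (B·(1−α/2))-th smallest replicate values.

(2.382, 2.483)

α = 0.40; lower rank = 10 × 0.200 = 2; upper rank = 10 × 0.800 = 8.
The 2nd smallest replicate is 2.382; the 8th is 2.483.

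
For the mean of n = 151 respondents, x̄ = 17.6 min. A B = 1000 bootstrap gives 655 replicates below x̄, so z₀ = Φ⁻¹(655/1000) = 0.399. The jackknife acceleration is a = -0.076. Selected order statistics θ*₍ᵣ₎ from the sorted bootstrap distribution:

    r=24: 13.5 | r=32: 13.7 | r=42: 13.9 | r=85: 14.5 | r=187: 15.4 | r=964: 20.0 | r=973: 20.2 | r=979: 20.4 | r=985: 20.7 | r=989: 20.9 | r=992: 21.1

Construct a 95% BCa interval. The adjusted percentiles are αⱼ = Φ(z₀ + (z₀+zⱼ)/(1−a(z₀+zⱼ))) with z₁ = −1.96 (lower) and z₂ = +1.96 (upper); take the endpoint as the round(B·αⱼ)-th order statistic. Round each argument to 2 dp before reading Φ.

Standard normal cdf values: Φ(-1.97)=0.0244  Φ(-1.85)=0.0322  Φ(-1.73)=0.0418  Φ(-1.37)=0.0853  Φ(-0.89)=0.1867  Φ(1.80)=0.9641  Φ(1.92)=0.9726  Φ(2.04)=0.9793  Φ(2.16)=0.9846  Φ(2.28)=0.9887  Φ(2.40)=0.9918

Lower: z₀ + z₁ = 0.399 + (-1.960) = -1.561; 1 − a(z₀+z₁) = 1 − (-0.076)(-1.561) = 0.8814; argument = 0.399 + (-1.561)/0.8814 = -1.3721 → -1.37.
α₁ = Φ(-1.37) = 0.0853; rank = round(1000 × 0.0853) = 85; θ*₍85₎ = 14.5.
Upper: z₀ + z₂ = 2.359; 1 − a(z₀+z₂) = 1.1793; argument = 2.3994 → 2.40; α₂ = 0.9918; rank = 992; θ*₍992₎ = 21.1.

(14.5, 21.1)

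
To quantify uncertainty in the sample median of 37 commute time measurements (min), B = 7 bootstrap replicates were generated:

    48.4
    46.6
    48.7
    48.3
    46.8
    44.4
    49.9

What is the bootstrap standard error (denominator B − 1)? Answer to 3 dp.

Bootstrap SE is the standard deviation of the 7 replicate medians.
Mean of replicates: (48.4 + 46.6 + 48.7 + 48.3 + 46.8 + 44.4 + 49.9) / 7 = 333.1000 / 7 = 47.5857
Sum of squared deviations: (+0.8143)² + (−0.9857)² + (+1.1143)² + (+0.7143)² + (−0.7857)² + (−3.1857)² + (+2.3143)² = 19.5086
Variance = 19.5086 / 6 = 3.2514
SE* = √3.2514

SE* = 1.803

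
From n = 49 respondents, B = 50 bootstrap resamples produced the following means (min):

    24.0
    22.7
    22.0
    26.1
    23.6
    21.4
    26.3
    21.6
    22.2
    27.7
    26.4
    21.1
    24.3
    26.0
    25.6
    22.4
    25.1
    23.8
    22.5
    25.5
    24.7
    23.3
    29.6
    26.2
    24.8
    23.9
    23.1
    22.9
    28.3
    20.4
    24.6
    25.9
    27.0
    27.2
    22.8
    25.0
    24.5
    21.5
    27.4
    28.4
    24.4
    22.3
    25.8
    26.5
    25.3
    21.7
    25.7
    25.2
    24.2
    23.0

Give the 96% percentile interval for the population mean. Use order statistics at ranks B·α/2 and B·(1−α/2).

(20.4, 28.4)

Sorted replicates: 20.4, 21.1, 21.4, 21.5, 21.6, 21.7, 22.0, 22.2, 22.3, 22.4, 22.5, 22.7, 22.8, 22.9, 23.0, 23.1, 23.3, 23.6, 23.8, 23.9, 24.0, 24.2, 24.3, 24.4, 24.5, 24.6, 24.7, 24.8, 25.0, 25.1, 25.2, 25.3, 25.5, 25.6, 25.7, 25.8, 25.9, 26.0, 26.1, 26.2, 26.3, 26.4, 26.5, 27.0, 27.2, 27.4, 27.7, 28.3, 28.4, 29.6
α = 0.04; lower rank = 50 × 0.020 = 1; upper rank = 50 × 0.980 = 49.
The 1st smallest replicate is 20.4; the 49th is 28.4.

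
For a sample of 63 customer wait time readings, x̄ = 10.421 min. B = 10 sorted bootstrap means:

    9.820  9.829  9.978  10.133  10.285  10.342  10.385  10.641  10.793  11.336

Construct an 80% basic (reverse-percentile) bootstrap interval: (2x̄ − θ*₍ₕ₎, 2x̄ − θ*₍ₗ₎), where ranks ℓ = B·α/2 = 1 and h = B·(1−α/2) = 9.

Percentile endpoints at ranks 1 and 9: θ*₍1₎ = 9.820, θ*₍9₎ = 10.793.
Basic interval reflects these around x̄:
  lower = 2 × 10.421 − 10.793 = 10.049
  upper = 2 × 10.421 − 9.820 = 11.022

(10.049, 11.022)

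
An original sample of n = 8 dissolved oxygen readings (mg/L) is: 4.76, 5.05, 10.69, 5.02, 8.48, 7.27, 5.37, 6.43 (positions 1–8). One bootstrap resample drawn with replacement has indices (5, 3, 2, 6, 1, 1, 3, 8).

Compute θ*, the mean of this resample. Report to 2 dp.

θ* = 7.27

Resample values: 8.48, 10.69, 5.05, 7.27, 4.76, 4.76, 10.69, 6.43.
Mean = (8.48 + 10.69 + 5.05 + 7.27 + 4.76 + 4.76 + 10.69 + 6.43) / 8 = 58.130 / 8 = 7.27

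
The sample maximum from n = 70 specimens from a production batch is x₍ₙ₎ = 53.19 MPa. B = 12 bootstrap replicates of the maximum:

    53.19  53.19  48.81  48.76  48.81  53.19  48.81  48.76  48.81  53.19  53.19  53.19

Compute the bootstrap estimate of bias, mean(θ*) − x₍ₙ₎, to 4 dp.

bias = −2.1983

mean(θ*) = (53.19 + 53.19 + 48.81 + 48.76 + 48.81 + 53.19 + 48.81 + 48.76 + 48.81 + 53.19 + 53.19 + 53.19) / 12 = 50.99167
bias = 50.99167 − 53.19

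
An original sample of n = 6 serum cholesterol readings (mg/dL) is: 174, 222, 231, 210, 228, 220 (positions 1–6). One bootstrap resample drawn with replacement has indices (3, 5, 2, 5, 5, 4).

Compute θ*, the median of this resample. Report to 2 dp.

θ* = 228.00

Resample values: 231, 228, 222, 228, 228, 210.
Sorted: 210, 222, 228, 228, 228, 231
Median = average of the two middle values = 228.00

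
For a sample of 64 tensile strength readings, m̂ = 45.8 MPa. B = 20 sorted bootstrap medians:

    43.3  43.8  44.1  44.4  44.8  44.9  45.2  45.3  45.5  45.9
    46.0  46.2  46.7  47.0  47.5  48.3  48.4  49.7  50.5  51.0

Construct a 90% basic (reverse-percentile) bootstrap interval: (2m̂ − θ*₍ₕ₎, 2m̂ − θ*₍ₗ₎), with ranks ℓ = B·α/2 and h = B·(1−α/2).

(41.1, 48.3)

Percentile endpoints at ranks 1 and 19: θ*₍1₎ = 43.3, θ*₍19₎ = 50.5.
Basic interval reflects these around m̂:
  lower = 2 × 45.8 − 50.5 = 41.1
  upper = 2 × 45.8 − 43.3 = 48.3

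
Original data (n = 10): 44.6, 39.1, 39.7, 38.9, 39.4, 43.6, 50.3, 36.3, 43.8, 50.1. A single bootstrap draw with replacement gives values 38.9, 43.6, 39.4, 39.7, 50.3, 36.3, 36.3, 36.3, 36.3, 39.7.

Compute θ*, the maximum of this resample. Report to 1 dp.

Maximum = 50.3

θ* = 50.3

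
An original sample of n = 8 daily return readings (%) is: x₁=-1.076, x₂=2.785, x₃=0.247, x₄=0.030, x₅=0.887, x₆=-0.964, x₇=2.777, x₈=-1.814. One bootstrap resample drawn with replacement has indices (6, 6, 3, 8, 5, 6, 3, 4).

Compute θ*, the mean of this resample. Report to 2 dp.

Resample values: -0.964, -0.964, 0.247, -1.814, 0.887, -0.964, 0.247, 0.030.
Mean = ((-0.964) + (-0.964) + 0.247 + (-1.814) + 0.887 + (-0.964) + 0.247 + 0.030) / 8 = -3.2950 / 8 = -0.41

θ* = -0.41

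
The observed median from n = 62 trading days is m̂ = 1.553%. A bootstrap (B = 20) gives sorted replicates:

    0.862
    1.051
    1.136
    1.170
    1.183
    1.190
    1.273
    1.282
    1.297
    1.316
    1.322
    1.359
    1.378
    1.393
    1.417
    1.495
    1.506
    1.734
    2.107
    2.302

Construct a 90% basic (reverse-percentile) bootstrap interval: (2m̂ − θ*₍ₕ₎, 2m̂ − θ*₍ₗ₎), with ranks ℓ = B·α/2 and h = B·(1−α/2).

(0.999, 2.244)

Percentile endpoints at ranks 1 and 19: θ*₍1₎ = 0.862, θ*₍19₎ = 2.107.
Basic interval reflects these around m̂:
  lower = 2 × 1.553 − 2.107 = 0.999
  upper = 2 × 1.553 − 0.862 = 2.244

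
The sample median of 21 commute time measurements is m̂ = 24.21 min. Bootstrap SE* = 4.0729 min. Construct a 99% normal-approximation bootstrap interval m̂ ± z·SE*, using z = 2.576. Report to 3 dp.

Margin = 2.576 × 4.0729 = 10.4918
Interval: 24.21 ± 10.4918

(13.718, 34.702)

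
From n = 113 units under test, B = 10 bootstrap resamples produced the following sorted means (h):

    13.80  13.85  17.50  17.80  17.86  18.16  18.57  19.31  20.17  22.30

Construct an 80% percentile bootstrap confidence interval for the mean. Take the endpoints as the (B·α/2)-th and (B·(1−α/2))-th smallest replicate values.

(13.80, 20.17)

α = 0.20; lower rank = 10 × 0.100 = 1; upper rank = 10 × 0.900 = 9.
The 1st smallest replicate is 13.80; the 9th is 20.17.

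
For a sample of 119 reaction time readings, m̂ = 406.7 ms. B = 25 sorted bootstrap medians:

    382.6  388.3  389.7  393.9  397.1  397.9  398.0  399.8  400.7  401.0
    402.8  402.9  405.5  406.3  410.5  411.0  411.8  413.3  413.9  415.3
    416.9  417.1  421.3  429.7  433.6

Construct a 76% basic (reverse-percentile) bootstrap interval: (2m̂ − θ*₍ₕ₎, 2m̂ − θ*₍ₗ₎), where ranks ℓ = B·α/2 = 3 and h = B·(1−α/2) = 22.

(396.3, 423.7)

Percentile endpoints at ranks 3 and 22: θ*₍3₎ = 389.7, θ*₍22₎ = 417.1.
Basic interval reflects these around m̂:
  lower = 2 × 406.7 − 417.1 = 396.3
  upper = 2 × 406.7 − 389.7 = 423.7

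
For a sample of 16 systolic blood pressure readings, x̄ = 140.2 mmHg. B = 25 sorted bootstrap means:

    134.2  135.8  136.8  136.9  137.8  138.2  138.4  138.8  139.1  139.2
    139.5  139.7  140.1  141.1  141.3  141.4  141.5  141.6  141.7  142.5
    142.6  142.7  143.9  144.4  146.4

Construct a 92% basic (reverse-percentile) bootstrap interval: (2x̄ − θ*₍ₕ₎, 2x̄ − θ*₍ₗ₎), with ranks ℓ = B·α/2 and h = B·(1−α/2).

(136.0, 146.2)

Percentile endpoints at ranks 1 and 24: θ*₍1₎ = 134.2, θ*₍24₎ = 144.4.
Basic interval reflects these around x̄:
  lower = 2 × 140.2 − 144.4 = 136.0
  upper = 2 × 140.2 − 134.2 = 146.2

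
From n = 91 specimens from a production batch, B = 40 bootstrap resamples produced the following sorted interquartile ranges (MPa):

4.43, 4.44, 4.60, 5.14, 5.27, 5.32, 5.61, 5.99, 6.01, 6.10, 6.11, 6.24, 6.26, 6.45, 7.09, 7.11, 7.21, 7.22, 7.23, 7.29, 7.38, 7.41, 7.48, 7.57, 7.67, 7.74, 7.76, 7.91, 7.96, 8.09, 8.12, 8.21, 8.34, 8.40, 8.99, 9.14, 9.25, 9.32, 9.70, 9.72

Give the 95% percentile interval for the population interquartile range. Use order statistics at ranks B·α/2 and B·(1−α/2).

(4.43, 9.70)

α = 0.05; lower rank = 40 × 0.025 = 1; upper rank = 40 × 0.975 = 39.
The 1st smallest replicate is 4.43; the 39th is 9.70.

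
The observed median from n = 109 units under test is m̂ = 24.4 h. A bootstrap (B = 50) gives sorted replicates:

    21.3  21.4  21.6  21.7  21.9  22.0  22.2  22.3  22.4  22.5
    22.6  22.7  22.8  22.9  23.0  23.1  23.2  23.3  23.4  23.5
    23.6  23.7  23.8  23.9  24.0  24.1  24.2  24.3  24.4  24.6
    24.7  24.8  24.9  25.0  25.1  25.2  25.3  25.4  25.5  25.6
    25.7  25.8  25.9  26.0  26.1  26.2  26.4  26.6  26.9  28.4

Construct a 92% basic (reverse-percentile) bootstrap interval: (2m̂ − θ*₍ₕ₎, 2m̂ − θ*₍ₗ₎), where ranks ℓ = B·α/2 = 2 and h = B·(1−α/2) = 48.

(22.2, 27.4)

Percentile endpoints at ranks 2 and 48: θ*₍2₎ = 21.4, θ*₍48₎ = 26.6.
Basic interval reflects these around m̂:
  lower = 2 × 24.4 − 26.6 = 22.2
  upper = 2 × 24.4 − 21.4 = 27.4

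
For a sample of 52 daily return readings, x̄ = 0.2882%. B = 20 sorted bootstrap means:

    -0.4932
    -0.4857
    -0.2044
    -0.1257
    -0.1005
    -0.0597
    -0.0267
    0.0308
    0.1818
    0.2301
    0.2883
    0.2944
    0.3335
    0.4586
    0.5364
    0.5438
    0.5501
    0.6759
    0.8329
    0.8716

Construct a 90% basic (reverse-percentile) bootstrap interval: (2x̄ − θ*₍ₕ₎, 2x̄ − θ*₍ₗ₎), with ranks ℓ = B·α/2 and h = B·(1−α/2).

Percentile endpoints at ranks 1 and 19: θ*₍1₎ = -0.4932, θ*₍19₎ = 0.8329.
Basic interval reflects these around x̄:
  lower = 2 × 0.2882 − 0.8329 = -0.2565
  upper = 2 × 0.2882 − -0.4932 = 1.0696

(-0.2565, 1.0696)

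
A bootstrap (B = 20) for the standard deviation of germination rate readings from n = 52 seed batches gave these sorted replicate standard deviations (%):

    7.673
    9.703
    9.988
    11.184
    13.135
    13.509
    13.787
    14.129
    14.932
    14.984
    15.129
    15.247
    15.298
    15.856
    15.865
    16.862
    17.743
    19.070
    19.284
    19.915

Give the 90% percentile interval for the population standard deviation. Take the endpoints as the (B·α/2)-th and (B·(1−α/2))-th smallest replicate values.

α = 0.10; lower rank = 20 × 0.050 = 1; upper rank = 20 × 0.950 = 19.
The 1st smallest replicate is 7.673; the 19th is 19.284.

(7.673, 19.284)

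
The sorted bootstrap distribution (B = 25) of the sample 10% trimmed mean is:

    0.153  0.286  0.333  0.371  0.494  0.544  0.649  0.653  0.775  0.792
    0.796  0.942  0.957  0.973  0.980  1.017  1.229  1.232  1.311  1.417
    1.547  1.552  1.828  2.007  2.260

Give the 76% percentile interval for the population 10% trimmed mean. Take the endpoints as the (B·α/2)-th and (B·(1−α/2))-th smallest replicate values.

α = 0.24; lower rank = 25 × 0.120 = 3; upper rank = 25 × 0.880 = 22.
The 3rd smallest replicate is 0.333; the 22nd is 1.552.

(0.333, 1.552)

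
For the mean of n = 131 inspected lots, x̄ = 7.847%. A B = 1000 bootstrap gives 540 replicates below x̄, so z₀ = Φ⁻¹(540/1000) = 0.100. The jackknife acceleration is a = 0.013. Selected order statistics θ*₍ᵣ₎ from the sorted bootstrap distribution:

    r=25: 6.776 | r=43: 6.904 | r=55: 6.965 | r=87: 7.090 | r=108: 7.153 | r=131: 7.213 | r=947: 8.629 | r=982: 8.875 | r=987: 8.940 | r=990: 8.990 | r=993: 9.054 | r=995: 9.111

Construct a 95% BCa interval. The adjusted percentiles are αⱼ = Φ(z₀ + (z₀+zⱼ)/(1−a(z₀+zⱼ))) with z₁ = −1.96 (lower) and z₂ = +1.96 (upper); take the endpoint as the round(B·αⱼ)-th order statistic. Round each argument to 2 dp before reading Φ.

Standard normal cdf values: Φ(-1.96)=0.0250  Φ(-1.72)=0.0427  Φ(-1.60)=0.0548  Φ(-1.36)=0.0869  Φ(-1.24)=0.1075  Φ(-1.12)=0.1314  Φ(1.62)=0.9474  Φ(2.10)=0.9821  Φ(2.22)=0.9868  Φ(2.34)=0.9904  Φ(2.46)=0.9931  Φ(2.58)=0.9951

Lower: z₀ + z₁ = 0.100 + (-1.960) = -1.860; 1 − a(z₀+z₁) = 1 − (0.013)(-1.860) = 1.0242; argument = 0.100 + (-1.860)/1.0242 = -1.7161 → -1.72.
α₁ = Φ(-1.72) = 0.0427; rank = round(1000 × 0.0427) = 43; θ*₍43₎ = 6.904.
Upper: z₀ + z₂ = 2.060; 1 − a(z₀+z₂) = 0.9732; argument = 2.2167 → 2.22; α₂ = 0.9868; rank = 987; θ*₍987₎ = 8.940.

(6.904, 8.940)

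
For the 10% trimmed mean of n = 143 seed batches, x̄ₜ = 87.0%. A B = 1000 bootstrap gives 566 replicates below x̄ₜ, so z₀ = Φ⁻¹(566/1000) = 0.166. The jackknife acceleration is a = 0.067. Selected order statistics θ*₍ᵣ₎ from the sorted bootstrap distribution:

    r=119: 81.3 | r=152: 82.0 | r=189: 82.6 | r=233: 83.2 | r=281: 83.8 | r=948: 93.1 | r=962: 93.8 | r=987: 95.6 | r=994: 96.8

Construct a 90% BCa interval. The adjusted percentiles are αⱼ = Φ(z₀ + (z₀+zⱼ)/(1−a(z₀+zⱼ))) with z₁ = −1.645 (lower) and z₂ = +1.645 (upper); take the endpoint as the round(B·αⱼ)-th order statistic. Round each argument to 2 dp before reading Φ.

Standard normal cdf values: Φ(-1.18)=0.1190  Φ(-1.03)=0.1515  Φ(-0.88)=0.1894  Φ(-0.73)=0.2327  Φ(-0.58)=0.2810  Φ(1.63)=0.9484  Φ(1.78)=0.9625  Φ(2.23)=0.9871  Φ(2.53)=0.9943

Lower: z₀ + z₁ = 0.166 + (-1.645) = -1.479; 1 − a(z₀+z₁) = 1 − (0.067)(-1.479) = 1.0991; argument = 0.166 + (-1.479)/1.0991 = -1.1797 → -1.18.
α₁ = Φ(-1.18) = 0.1190; rank = round(1000 × 0.1190) = 119; θ*₍119₎ = 81.3.
Upper: z₀ + z₂ = 1.811; 1 − a(z₀+z₂) = 0.8787; argument = 2.2271 → 2.23; α₂ = 0.9871; rank = 987; θ*₍987₎ = 95.6.

(81.3, 95.6)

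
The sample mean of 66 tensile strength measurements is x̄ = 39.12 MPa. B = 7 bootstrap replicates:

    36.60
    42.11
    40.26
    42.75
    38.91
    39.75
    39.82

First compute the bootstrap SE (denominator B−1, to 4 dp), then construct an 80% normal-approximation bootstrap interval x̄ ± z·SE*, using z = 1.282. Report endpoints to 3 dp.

Mean of replicates = 40.0286; sum of squared deviations = 24.9195; SE* = √(24.9195/6) = 2.0380
Margin = 1.282 × 2.0380 = 2.6127
Interval: 39.12 ± 2.6127

(36.507, 41.733)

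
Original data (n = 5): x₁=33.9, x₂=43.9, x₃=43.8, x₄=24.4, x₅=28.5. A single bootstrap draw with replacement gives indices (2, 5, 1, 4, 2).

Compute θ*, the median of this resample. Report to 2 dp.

θ* = 33.90

Resample values: 43.9, 28.5, 33.9, 24.4, 43.9.
Sorted: 24.4, 28.5, 33.9, 43.9, 43.9
Median = middle value = 33.90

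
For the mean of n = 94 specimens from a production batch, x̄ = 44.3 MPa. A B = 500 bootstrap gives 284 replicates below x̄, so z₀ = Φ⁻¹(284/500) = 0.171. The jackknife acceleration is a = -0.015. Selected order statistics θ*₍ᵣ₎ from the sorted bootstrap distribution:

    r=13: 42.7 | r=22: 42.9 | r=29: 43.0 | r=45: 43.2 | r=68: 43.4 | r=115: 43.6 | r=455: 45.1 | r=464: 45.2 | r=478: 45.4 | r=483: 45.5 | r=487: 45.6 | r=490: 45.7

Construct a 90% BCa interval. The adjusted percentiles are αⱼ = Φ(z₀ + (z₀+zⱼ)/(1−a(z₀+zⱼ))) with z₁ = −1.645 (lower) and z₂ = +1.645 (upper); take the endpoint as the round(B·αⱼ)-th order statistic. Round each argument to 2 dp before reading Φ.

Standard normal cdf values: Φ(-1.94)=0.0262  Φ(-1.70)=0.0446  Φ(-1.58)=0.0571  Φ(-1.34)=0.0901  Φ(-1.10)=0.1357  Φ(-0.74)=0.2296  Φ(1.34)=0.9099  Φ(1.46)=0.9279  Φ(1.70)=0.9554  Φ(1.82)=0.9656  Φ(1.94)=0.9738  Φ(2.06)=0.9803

Lower: z₀ + z₁ = 0.171 + (-1.645) = -1.474; 1 − a(z₀+z₁) = 1 − (-0.015)(-1.474) = 0.9779; argument = 0.171 + (-1.474)/0.9779 = -1.3363 → -1.34.
α₁ = Φ(-1.34) = 0.0901; rank = round(500 × 0.0901) = 45; θ*₍45₎ = 43.2.
Upper: z₀ + z₂ = 1.816; 1 − a(z₀+z₂) = 1.0272; argument = 1.9388 → 1.94; α₂ = 0.9738; rank = 487; θ*₍487₎ = 45.6.

(43.2, 45.6)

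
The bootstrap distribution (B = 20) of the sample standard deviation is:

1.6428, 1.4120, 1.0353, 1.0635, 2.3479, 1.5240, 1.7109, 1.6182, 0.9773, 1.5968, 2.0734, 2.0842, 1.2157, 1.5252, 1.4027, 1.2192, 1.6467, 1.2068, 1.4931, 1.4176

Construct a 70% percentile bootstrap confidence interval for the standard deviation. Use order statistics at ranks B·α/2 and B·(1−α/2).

Sorted replicates: 0.9773, 1.0353, 1.0635, 1.2068, 1.2157, 1.2192, 1.4027, 1.4120, 1.4176, 1.4931, 1.5240, 1.5252, 1.5968, 1.6182, 1.6428, 1.6467, 1.7109, 2.0734, 2.0842, 2.3479
α = 0.30; lower rank = 20 × 0.150 = 3; upper rank = 20 × 0.850 = 17.
The 3rd smallest replicate is 1.0635; the 17th is 1.7109.

(1.0635, 1.7109)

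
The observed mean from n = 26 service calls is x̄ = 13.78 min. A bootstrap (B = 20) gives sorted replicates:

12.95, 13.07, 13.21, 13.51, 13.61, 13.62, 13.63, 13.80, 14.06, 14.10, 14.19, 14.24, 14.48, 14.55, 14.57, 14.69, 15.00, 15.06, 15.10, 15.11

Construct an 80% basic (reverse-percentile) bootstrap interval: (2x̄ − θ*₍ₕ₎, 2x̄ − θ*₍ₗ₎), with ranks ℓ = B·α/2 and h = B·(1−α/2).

Percentile endpoints at ranks 2 and 18: θ*₍2₎ = 13.07, θ*₍18₎ = 15.06.
Basic interval reflects these around x̄:
  lower = 2 × 13.78 − 15.06 = 12.50
  upper = 2 × 13.78 − 13.07 = 14.49

(12.50, 14.49)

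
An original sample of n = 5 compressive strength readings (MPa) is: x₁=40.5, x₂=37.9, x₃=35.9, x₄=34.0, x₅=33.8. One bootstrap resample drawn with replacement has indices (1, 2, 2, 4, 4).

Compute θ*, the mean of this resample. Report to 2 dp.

θ* = 36.86

Resample values: 40.5, 37.9, 37.9, 34.0, 34.0.
Mean = (40.5 + 37.9 + 37.9 + 34.0 + 34.0) / 5 = 184.30 / 5 = 36.86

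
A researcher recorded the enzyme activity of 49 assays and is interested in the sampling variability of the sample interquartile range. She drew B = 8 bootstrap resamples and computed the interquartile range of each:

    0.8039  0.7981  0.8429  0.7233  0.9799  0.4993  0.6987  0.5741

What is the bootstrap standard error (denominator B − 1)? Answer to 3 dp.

Bootstrap SE is the standard deviation of the 8 replicate interquartile ranges.
Mean of replicates: (0.8039 + 0.7981 + 0.8429 + 0.7233 + 0.9799 + 0.4993 + 0.6987 + 0.5741) / 8 = 5.92020 / 8 = 0.74003
Sum of squared deviations: (+0.06387)² + (+0.05807)² + (+0.10287)² + (−0.01672)² + (+0.23987)² + (−0.24073)² + (−0.04133)² + (−0.16592)² = 0.16304
Variance = 0.16304 / 7 = 0.02329
SE* = √0.02329

SE* = 0.153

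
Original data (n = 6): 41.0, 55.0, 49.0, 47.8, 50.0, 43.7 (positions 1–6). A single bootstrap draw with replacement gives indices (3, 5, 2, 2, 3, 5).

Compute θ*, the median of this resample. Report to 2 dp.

Resample values: 49.0, 50.0, 55.0, 55.0, 49.0, 50.0.
Sorted: 49.0, 49.0, 50.0, 50.0, 55.0, 55.0
Median = average of the two middle values = 50.00

θ* = 50.00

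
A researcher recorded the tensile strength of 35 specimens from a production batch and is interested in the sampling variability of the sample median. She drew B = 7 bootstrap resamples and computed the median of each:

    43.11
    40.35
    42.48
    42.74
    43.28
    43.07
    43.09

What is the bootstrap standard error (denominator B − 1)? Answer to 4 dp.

Bootstrap SE is the standard deviation of the 7 replicate medians.
Mean of replicates: (43.11 + 40.35 + 42.48 + 42.74 + 43.28 + 43.07 + 43.09) / 7 = 298.12000 / 7 = 42.58857
Sum of squared deviations: (+0.52143)² + (−2.23857)² + (−0.10857)² + (+0.15143)² + (+0.69143)² + (+0.48143)² + (+0.50143)² = 6.27909
Variance = 6.27909 / 6 = 1.04651
SE* = √1.04651

SE* = 1.0230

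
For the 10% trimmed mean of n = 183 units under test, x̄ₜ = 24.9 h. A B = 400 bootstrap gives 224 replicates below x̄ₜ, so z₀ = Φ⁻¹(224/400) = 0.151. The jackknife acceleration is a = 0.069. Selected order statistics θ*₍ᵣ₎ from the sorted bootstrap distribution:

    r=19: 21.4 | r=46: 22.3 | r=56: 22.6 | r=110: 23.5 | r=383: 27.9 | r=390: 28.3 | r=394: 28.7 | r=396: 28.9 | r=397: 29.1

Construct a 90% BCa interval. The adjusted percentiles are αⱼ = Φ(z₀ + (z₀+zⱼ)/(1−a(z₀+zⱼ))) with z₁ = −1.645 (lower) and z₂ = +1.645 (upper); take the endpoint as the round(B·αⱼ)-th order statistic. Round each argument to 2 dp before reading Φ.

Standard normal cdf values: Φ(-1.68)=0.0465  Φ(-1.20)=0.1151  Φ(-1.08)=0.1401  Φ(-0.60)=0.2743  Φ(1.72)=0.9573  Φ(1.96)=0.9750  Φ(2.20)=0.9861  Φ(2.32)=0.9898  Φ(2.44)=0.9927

Lower: z₀ + z₁ = 0.151 + (-1.645) = -1.494; 1 − a(z₀+z₁) = 1 − (0.069)(-1.494) = 1.1031; argument = 0.151 + (-1.494)/1.1031 = -1.2034 → -1.20.
α₁ = Φ(-1.20) = 0.1151; rank = round(400 × 0.1151) = 46; θ*₍46₎ = 22.3.
Upper: z₀ + z₂ = 1.796; 1 − a(z₀+z₂) = 0.8761; argument = 2.2011 → 2.20; α₂ = 0.9861; rank = 394; θ*₍394₎ = 28.7.

(22.3, 28.7)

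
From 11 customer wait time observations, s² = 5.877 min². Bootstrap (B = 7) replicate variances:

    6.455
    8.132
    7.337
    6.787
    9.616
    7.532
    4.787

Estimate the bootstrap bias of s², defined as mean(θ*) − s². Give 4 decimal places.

mean(θ*) = (6.455 + 8.132 + 7.337 + 6.787 + 9.616 + 7.532 + 4.787) / 7 = 7.23514
bias = 7.23514 − 5.877

bias = +1.3581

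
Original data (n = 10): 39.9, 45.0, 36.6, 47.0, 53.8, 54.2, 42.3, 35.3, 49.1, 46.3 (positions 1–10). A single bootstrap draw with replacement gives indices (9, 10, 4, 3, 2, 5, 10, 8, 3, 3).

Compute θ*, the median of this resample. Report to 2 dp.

θ* = 45.65

Resample values: 49.1, 46.3, 47.0, 36.6, 45.0, 53.8, 46.3, 35.3, 36.6, 36.6.
Sorted: 35.3, 36.6, 36.6, 36.6, 45.0, 46.3, 46.3, 47.0, 49.1, 53.8
Median = average of the two middle values = 45.65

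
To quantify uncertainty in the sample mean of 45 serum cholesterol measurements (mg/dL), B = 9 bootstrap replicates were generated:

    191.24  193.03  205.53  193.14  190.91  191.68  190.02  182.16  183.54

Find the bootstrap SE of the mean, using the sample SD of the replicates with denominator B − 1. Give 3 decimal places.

SE* = 6.657

Bootstrap SE is the standard deviation of the 9 replicate means.
Mean of replicates: (191.24 + 193.03 + 205.53 + 193.14 + 190.91 + 191.68 + 190.02 + 182.16 + 183.54) / 9 = 1721.2500 / 9 = 191.2500
Sum of squared deviations: (−0.0100)² + (+1.7800)² + (+14.2800)² + (+1.8900)² + (−0.3400)² + (+0.4300)² + (−1.2300)² + (−9.0900)² + (−7.7100)² = 354.5446
Variance = 354.5446 / 8 = 44.3181
SE* = √44.3181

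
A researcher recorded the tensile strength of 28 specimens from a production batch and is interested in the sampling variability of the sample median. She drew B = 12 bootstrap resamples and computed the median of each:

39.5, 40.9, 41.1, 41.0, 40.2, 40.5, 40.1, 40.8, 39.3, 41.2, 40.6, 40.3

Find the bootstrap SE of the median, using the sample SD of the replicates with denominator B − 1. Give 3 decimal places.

SE* = 0.608

Bootstrap SE is the standard deviation of the 12 replicate medians.
Mean of replicates: (39.5 + 40.9 + 41.1 + 41.0 + 40.2 + 40.5 + 40.1 + 40.8 + 39.3 + 41.2 + 40.6 + 40.3) / 12 = 485.5000 / 12 = 40.4583
Sum of squared deviations: (−0.9583)² + (+0.4417)² + (+0.6417)² + (+0.5417)² + (−0.2583)² + (+0.0417)² + (−0.3583)² + (+0.3417)² + (−1.1583)² + (+0.7417)² + (+0.1417)² + (−0.1583)² = 4.0692
Variance = 4.0692 / 11 = 0.3699
SE* = √0.3699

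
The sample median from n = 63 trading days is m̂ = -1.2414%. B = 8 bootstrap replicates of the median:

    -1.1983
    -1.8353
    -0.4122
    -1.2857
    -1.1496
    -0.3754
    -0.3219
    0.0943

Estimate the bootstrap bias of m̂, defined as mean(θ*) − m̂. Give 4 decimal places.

bias = +0.4309

mean(θ*) = ((-1.1983) + (-1.8353) + (-0.4122) + (-1.2857) + (-1.1496) + (-0.3754) + (-0.3219) + 0.0943) / 8 = -0.81051
bias = -0.81051 − -1.2414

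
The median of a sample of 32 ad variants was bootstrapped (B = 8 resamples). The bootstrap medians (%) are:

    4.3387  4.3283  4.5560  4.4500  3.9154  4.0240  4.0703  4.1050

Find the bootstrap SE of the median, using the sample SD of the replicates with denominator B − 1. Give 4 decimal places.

SE* = 0.2263

Bootstrap SE is the standard deviation of the 8 replicate medians.
Mean of replicates: (4.3387 + 4.3283 + 4.5560 + 4.4500 + 3.9154 + 4.0240 + 4.0703 + 4.1050) / 8 = 33.78770 / 8 = 4.22346
Sum of squared deviations: (+0.11524)² + (+0.10484)² + (+0.33254)² + (+0.22654)² + (−0.30806)² + (−0.19946)² + (−0.15316)² + (−0.11846)² = 0.35835
Variance = 0.35835 / 7 = 0.05119
SE* = √0.05119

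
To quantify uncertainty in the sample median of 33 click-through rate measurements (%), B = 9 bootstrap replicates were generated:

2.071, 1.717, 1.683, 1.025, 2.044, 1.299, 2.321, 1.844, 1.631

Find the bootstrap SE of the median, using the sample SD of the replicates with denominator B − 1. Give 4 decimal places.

Bootstrap SE is the standard deviation of the 9 replicate medians.
Mean of replicates: (2.071 + 1.717 + 1.683 + 1.025 + 2.044 + 1.299 + 2.321 + 1.844 + 1.631) / 9 = 15.63500 / 9 = 1.73722
Sum of squared deviations: (+0.33378)² + (−0.02022)² + (−0.05422)² + (−0.71222)² + (+0.30678)² + (−0.43822)² + (+0.58378)² + (+0.10678)² + (−0.10622)² = 1.27165
Variance = 1.27165 / 8 = 0.15896
SE* = √0.15896

SE* = 0.3987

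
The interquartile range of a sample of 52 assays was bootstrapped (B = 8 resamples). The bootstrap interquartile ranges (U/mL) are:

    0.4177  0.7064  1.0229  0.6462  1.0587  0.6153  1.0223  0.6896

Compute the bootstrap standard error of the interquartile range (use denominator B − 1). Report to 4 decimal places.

Bootstrap SE is the standard deviation of the 8 replicate interquartile ranges.
Mean of replicates: (0.4177 + 0.7064 + 1.0229 + 0.6462 + 1.0587 + 0.6153 + 1.0223 + 0.6896) / 8 = 6.17910 / 8 = 0.77239
Sum of squared deviations: (−0.35469)² + (−0.06599)² + (+0.25051)² + (−0.12619)² + (+0.28631)² + (−0.15709)² + (+0.24991)² + (−0.08279)² = 0.38480
Variance = 0.38480 / 7 = 0.05497
SE* = √0.05497

SE* = 0.2345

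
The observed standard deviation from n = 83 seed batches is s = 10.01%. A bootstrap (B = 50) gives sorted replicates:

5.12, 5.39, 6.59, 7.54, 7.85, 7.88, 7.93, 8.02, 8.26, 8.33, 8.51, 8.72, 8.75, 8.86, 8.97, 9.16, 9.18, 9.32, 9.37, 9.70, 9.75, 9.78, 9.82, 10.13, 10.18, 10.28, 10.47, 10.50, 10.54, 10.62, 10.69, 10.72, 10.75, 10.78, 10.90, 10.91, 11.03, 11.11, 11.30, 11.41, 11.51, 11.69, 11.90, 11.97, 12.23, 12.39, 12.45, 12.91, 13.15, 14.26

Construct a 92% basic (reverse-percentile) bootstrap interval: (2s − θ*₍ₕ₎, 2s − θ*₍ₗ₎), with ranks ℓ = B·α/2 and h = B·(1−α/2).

(7.11, 14.63)

Percentile endpoints at ranks 2 and 48: θ*₍2₎ = 5.39, θ*₍48₎ = 12.91.
Basic interval reflects these around s:
  lower = 2 × 10.01 − 12.91 = 7.11
  upper = 2 × 10.01 − 5.39 = 14.63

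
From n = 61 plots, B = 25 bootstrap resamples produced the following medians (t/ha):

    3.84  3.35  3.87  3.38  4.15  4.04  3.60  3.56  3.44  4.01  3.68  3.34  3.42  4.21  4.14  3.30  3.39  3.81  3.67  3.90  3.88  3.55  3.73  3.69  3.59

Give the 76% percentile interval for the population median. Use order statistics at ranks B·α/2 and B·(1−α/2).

(3.35, 4.04)

Sorted replicates: 3.30, 3.34, 3.35, 3.38, 3.39, 3.42, 3.44, 3.55, 3.56, 3.59, 3.60, 3.67, 3.68, 3.69, 3.73, 3.81, 3.84, 3.87, 3.88, 3.90, 4.01, 4.04, 4.14, 4.15, 4.21
α = 0.24; lower rank = 25 × 0.120 = 3; upper rank = 25 × 0.880 = 22.
The 3rd smallest replicate is 3.35; the 22nd is 4.04.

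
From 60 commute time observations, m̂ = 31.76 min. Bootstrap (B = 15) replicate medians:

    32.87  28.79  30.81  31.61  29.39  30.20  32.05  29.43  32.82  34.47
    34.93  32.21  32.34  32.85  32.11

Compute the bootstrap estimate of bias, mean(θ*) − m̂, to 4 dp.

bias = +0.0320

mean(θ*) = (32.87 + 28.79 + 30.81 + 31.61 + 29.39 + 30.20 + 32.05 + 29.43 + 32.82 + 34.47 + 34.93 + 32.21 + 32.34 + 32.85 + 32.11) / 15 = 31.79200
bias = 31.79200 − 31.76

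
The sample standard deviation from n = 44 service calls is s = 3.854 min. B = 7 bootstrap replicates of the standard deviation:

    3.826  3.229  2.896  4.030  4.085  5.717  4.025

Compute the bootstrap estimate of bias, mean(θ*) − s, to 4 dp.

bias = +0.1186

mean(θ*) = (3.826 + 3.229 + 2.896 + 4.030 + 4.085 + 5.717 + 4.025) / 7 = 3.97257
bias = 3.97257 − 3.854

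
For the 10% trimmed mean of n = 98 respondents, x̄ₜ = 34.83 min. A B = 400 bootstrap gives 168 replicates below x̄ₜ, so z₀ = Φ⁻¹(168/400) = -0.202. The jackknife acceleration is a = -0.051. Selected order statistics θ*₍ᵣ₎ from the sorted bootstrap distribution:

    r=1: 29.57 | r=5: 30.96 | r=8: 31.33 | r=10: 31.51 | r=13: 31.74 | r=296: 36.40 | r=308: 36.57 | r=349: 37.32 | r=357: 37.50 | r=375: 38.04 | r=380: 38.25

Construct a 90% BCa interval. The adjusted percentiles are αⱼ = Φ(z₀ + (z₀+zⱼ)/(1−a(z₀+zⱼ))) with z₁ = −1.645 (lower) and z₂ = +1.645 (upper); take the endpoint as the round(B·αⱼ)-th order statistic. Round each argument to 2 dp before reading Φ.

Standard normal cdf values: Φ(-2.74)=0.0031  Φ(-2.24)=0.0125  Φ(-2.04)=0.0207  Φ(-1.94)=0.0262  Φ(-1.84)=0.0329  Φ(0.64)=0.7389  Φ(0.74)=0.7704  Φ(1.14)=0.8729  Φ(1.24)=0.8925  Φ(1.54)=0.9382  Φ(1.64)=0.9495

Lower: z₀ + z₁ = -0.202 + (-1.645) = -1.847; 1 − a(z₀+z₁) = 1 − (-0.051)(-1.847) = 0.9058; argument = -0.202 + (-1.847)/0.9058 = -2.2411 → -2.24.
α₁ = Φ(-2.24) = 0.0125; rank = round(400 × 0.0125) = 5; θ*₍5₎ = 30.96.
Upper: z₀ + z₂ = 1.443; 1 − a(z₀+z₂) = 1.0736; argument = 1.1421 → 1.14; α₂ = 0.8729; rank = 349; θ*₍349₎ = 37.32.

(30.96, 37.32)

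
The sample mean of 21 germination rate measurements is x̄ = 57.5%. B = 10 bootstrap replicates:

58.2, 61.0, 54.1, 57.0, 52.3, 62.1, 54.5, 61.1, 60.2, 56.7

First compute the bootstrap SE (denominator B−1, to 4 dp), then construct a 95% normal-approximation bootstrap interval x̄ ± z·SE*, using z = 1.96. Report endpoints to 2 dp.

Mean of replicates = 57.7200; sum of squared deviations = 102.1560; SE* = √(102.1560/9) = 3.3691
Margin = 1.96 × 3.3691 = 6.603
Interval: 57.5 ± 6.603

(50.90, 64.10)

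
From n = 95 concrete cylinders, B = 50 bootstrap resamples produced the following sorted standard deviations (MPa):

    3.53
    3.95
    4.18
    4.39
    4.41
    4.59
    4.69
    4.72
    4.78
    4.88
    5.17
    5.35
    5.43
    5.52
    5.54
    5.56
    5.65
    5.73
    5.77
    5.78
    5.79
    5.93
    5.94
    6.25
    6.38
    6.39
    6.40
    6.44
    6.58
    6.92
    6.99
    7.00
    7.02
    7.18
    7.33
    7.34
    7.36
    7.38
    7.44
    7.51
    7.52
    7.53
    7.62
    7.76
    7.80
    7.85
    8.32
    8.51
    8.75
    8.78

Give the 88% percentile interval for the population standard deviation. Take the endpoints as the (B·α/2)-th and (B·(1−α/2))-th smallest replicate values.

α = 0.12; lower rank = 50 × 0.060 = 3; upper rank = 50 × 0.940 = 47.
The 3rd smallest replicate is 4.18; the 47th is 8.32.

(4.18, 8.32)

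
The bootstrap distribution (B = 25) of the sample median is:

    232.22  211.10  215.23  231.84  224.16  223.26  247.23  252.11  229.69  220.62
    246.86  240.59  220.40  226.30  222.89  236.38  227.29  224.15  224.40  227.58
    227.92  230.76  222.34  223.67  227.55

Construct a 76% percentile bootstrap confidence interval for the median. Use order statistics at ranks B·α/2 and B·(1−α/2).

(220.40, 240.59)

Sorted replicates: 211.10, 215.23, 220.40, 220.62, 222.34, 222.89, 223.26, 223.67, 224.15, 224.16, 224.40, 226.30, 227.29, 227.55, 227.58, 227.92, 229.69, 230.76, 231.84, 232.22, 236.38, 240.59, 246.86, 247.23, 252.11
α = 0.24; lower rank = 25 × 0.120 = 3; upper rank = 25 × 0.880 = 22.
The 3rd smallest replicate is 220.40; the 22nd is 240.59.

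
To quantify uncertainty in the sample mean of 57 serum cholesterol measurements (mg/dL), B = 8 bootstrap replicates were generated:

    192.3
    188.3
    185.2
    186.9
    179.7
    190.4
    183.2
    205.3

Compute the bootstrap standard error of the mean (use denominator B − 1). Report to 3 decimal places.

SE* = 7.727

Bootstrap SE is the standard deviation of the 8 replicate means.
Mean of replicates: (192.3 + 188.3 + 185.2 + 186.9 + 179.7 + 190.4 + 183.2 + 205.3) / 8 = 1511.3000 / 8 = 188.9125
Sum of squared deviations: (+3.3875)² + (−0.6125)² + (−3.7125)² + (−2.0125)² + (−9.2125)² + (+1.4875)² + (−5.7125)² + (+16.3875)² = 417.9488
Variance = 417.9488 / 7 = 59.7070
SE* = √59.7070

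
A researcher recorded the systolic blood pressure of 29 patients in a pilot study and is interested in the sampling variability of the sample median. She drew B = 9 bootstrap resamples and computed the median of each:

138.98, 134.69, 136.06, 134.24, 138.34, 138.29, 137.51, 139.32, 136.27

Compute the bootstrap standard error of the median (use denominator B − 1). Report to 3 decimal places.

Bootstrap SE is the standard deviation of the 9 replicate medians.
Mean of replicates: (138.98 + 134.69 + 136.06 + 134.24 + 138.34 + 138.29 + 137.51 + 139.32 + 136.27) / 9 = 1233.7000 / 9 = 137.0778
Sum of squared deviations: (+1.9022)² + (−2.3878)² + (−1.0178)² + (−2.8378)² + (+1.2622)² + (+1.2122)² + (+0.4322)² + (+2.2422)² + (−0.8078)² = 27.3384
Variance = 27.3384 / 8 = 3.4173
SE* = √3.4173

SE* = 1.849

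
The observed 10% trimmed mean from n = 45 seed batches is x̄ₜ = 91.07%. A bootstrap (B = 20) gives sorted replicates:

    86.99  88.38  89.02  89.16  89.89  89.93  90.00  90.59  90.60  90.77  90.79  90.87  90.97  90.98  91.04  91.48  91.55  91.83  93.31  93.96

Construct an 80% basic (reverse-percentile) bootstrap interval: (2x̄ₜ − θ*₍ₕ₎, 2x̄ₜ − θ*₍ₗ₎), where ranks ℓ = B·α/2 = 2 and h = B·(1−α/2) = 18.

(90.31, 93.76)

Percentile endpoints at ranks 2 and 18: θ*₍2₎ = 88.38, θ*₍18₎ = 91.83.
Basic interval reflects these around x̄ₜ:
  lower = 2 × 91.07 − 91.83 = 90.31
  upper = 2 × 91.07 − 88.38 = 93.76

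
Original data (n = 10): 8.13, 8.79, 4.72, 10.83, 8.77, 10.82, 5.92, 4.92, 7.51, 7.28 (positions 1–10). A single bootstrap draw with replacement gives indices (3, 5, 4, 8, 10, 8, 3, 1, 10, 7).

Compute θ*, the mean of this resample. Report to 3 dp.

θ* = 6.749

Resample values: 4.72, 8.77, 10.83, 4.92, 7.28, 4.92, 4.72, 8.13, 7.28, 5.92.
Mean = (4.72 + 8.77 + 10.83 + 4.92 + 7.28 + 4.92 + 4.72 + 8.13 + 7.28 + 5.92) / 10 = 67.490 / 10 = 6.749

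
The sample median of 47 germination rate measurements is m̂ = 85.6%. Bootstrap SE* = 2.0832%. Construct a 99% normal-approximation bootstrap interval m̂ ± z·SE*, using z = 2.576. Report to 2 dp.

(80.23, 90.97)

Margin = 2.576 × 2.0832 = 5.366
Interval: 85.6 ± 5.366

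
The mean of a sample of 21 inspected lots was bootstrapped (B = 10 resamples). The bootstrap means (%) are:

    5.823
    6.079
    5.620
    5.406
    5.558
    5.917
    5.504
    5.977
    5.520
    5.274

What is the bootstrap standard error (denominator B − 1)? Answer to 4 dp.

SE* = 0.2661

Bootstrap SE is the standard deviation of the 10 replicate means.
Mean of replicates: (5.823 + 6.079 + 5.620 + 5.406 + 5.558 + 5.917 + 5.504 + 5.977 + 5.520 + 5.274) / 10 = 56.67800 / 10 = 5.66780
Sum of squared deviations: (+0.15520)² + (+0.41120)² + (−0.04780)² + (−0.26180)² + (−0.10980)² + (+0.24920)² + (−0.16380)² + (+0.30920)² + (−0.14780)² + (−0.39380)² = 0.63751
Variance = 0.63751 / 9 = 0.07083
SE* = √0.07083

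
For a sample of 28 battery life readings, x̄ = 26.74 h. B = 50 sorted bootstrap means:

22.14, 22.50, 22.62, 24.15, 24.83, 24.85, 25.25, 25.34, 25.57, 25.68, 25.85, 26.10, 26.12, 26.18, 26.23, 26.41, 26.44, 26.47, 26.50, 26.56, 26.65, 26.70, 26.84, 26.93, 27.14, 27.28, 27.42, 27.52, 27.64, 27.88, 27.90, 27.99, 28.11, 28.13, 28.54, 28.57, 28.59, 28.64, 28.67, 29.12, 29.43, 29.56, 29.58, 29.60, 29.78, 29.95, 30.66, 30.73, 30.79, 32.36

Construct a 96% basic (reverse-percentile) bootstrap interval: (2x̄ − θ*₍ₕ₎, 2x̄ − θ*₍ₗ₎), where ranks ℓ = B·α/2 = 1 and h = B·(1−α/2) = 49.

(22.69, 31.34)

Percentile endpoints at ranks 1 and 49: θ*₍1₎ = 22.14, θ*₍49₎ = 30.79.
Basic interval reflects these around x̄:
  lower = 2 × 26.74 − 30.79 = 22.69
  upper = 2 × 26.74 − 22.14 = 31.34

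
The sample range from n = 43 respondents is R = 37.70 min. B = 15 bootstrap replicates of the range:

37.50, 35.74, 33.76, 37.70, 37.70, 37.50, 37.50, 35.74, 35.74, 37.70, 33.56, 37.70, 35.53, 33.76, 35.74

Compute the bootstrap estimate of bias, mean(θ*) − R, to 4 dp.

bias = −1.5087

mean(θ*) = (37.50 + 35.74 + 33.76 + 37.70 + 37.70 + 37.50 + 37.50 + 35.74 + 35.74 + 37.70 + 33.56 + 37.70 + 35.53 + 33.76 + 35.74) / 15 = 36.19133
bias = 36.19133 − 37.70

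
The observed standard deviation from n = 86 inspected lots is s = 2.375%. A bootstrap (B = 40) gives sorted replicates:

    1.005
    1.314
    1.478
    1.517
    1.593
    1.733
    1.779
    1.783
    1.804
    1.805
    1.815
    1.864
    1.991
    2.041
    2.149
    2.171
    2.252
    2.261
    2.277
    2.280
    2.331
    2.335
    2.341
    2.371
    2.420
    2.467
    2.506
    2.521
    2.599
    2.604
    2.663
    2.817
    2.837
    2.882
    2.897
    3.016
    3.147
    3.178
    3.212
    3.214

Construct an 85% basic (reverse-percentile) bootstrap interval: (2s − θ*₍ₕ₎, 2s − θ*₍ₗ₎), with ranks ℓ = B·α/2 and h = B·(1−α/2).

(1.603, 3.272)

Percentile endpoints at ranks 3 and 37: θ*₍3₎ = 1.478, θ*₍37₎ = 3.147.
Basic interval reflects these around s:
  lower = 2 × 2.375 − 3.147 = 1.603
  upper = 2 × 2.375 − 1.478 = 3.272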